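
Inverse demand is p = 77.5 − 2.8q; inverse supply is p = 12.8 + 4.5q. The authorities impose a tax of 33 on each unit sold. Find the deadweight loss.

74.59

Competitive equilibrium: 77.5 − 2.8q = 12.8 + 4.5q → q* = 8.863, p* = 52.6836.
With the tax, the buyer price exceeds the seller price by 33: (77.5 − 2.8q) − (12.8 + 4.5q) = 33 → q' = 4.3425.
Δq = 8.863 − 4.3425 = 4.5205; the wedge equals the tax, 33.
Welfare loss = ½ × 4.5205 × 33 = 74.59.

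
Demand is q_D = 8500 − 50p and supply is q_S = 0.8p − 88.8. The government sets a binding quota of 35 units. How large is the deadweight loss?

83.35

In inverse form: demand p = 170 − 0.02q, supply p = 111 + 1.25q.
Competitive equilibrium: 170 − 0.02q = 111 + 1.25q → q* = 46.4567, p* = 169.0709.
At q = 35: demand price = 170 − 0.02·35 = 169.3; supply price = 111 + 1.25·35 = 154.75.
Δq = 46.4567 − 35 = 11.4567; wedge = 169.3 − 154.75 = 14.55.
Deadweight loss = ½ × 11.4567 × 14.55 = 83.35.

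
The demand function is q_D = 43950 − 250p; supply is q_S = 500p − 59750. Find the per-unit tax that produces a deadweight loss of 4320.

In inverse form: demand p = 175.8 − 0.004q, supply p = 119.5 + 0.002q.
Competitive equilibrium: 175.8 − 0.004q = 119.5 + 0.002q → q* = 9383.3333, p* = 138.2667.
A tax t gives Δq = t/0.006 and wedge t, so DWL = t²/0.012.
t²/0.012 = 4320 → t² = 51.84 → t = 7.2.

7.2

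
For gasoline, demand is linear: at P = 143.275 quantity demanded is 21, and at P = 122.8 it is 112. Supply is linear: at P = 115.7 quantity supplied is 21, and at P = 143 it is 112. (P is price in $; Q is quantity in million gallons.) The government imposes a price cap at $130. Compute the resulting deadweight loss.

$6.19 million

Demand slope = (122.8 − 143.275)/(112 − 21) = −0.225, so P = 148 − 0.225Q.
Supply slope = (143 − 115.7)/(112 − 21) = 0.3, so P = 109.4 + 0.3Q.
Competitive equilibrium: 148 − 0.225Q = 109.4 + 0.3Q → Q* = 73.5238, P* = 131.4571.
At the ceiling P = 130, quantity supplied = (130 − 109.4)/0.3 = 68.6667.
Willingness to pay at Q' = 68.6667: 148 − 0.225·68.6667 = 132.55.
ΔQ = 73.5238 − 68.6667 = 4.8571; wedge = 132.55 − 130 = 2.55.
The triangle = ½ × 4.8571 × 2.55 = $6.19 million.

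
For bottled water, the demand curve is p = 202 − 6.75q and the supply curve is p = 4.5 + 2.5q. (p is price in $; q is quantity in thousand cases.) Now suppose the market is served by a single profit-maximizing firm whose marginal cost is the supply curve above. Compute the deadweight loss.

$375.26 thousand

Competitive equilibrium: 202 − 6.75q = 4.5 + 2.5q → q* = 21.3514, p* = 57.8784.
Marginal revenue: MR = 202 − 13.5q. Set MR = MC: 202 − 13.5q = 4.5 + 2.5q → q_m = 12.3438.
Price p_m = 202 − 6.75·12.3438 = 118.6794; MC(q_m) = 4.5 + 2.5·12.3438 = 35.3595.
Competitive q* = 21.3514, so Δq = 9.0076; wedge = 118.6794 − 35.3595 = 83.3199.
Welfare loss = ½ × 9.0076 × 83.3199 = $375.26 thousand.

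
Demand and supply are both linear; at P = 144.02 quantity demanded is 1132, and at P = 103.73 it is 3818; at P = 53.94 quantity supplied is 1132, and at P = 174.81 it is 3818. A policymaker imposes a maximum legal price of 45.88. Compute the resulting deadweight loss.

84716.81

Demand slope = (103.73 − 144.02)/(3818 − 1132) = −0.015, so P = 161 − 0.015Q.
Supply slope = (174.81 − 53.94)/(3818 − 1132) = 0.045, so P = 3 + 0.045Q.
Competitive equilibrium: 161 − 0.015Q = 3 + 0.045Q → Q* = 2633.33333, P* = 121.5.
At the ceiling P = 45.88, quantity supplied = (45.88 − 3)/0.045 = 952.88889.
Willingness to pay at Q' = 952.88889: 161 − 0.015·952.88889 = 146.70667.
ΔQ = 2633.33333 − 952.88889 = 1680.44444; wedge = 146.70667 − 45.88 = 100.82667.
DWL = ½ × 1680.44444 × 100.82667 = 84716.81.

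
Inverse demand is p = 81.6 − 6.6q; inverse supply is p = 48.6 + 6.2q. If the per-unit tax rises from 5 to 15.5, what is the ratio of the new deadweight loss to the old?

9.61

Competitive equilibrium: 81.6 − 6.6q = 48.6 + 6.2q → q* = 2.5781, p* = 64.5844.
For a per-unit tax t: Δq = t/12.8, so DWL = ½·t·(t/12.8) = t²/25.6.
At t = 5: DWL = 0.977. At t = 15.5: DWL = 9.385.
Ratio = (15.5/5)² = 9.61.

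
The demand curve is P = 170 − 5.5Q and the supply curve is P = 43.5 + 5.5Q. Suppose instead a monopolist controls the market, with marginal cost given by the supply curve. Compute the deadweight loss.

80.82

Competitive equilibrium: 170 − 5.5Q = 43.5 + 5.5Q → Q* = 11.5, P* = 106.75.
Marginal revenue: MR = 170 − 11Q. Set MR = MC: 170 − 11Q = 43.5 + 5.5Q → Q_m = 7.6667.
Price P_m = 170 − 5.5·7.6667 = 127.8332; MC(Q_m) = 43.5 + 5.5·7.6667 = 85.6669.
Competitive Q* = 11.5, so ΔQ = 3.8333; wedge = 127.8332 − 85.6669 = 42.1663.
DWL = ½ × 3.8333 × 42.1663 = 80.82.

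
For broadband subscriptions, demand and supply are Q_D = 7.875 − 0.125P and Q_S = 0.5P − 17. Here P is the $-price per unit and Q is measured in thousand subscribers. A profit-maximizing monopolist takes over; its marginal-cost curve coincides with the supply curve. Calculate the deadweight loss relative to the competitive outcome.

$8.31 thousand

In inverse form: demand P = 63 − 8Q, supply P = 34 + 2Q.
Competitive equilibrium: 63 − 8Q = 34 + 2Q → Q* = 2.9, P* = 39.8.
Marginal revenue: MR = 63 − 16Q. Set MR = MC: 63 − 16Q = 34 + 2Q → Q_m = 1.6111.
Price P_m = 63 − 8·1.6111 = 50.1112; MC(Q_m) = 34 + 2·1.6111 = 37.2222.
Competitive Q* = 2.9, so ΔQ = 1.2889; wedge = 50.1112 − 37.2222 = 12.889.
DWL = ½ × 1.2889 × 12.889 = $8.31 thousand.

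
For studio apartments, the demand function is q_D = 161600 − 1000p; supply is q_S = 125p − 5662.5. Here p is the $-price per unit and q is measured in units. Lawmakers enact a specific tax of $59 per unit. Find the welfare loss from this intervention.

$193388.89

In inverse form: demand p = 161.6 − 0.001q, supply p = 45.3 + 0.008q.
Competitive equilibrium: 161.6 − 0.001q = 45.3 + 0.008q → q* = 12922.2222, p* = 148.6778.
With the tax, the buyer price exceeds the seller price by 59: (161.6 − 0.001q) − (45.3 + 0.008q) = 59 → q' = 6366.6667.
Δq = 12922.2222 − 6366.6667 = 6555.5555; the wedge equals the tax, 59.
DWL = ½ × 6555.5555 × 59 = $193388.89.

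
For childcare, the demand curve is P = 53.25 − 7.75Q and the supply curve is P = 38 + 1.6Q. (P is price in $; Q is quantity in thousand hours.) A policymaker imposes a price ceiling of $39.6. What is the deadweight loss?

$1.86 thousand

Competitive equilibrium: 53.25 − 7.75Q = 38 + 1.6Q → Q* = 1.631, P* = 40.6096.
At the ceiling P = 39.6, quantity supplied = (39.6 − 38)/1.6 = 1.
Willingness to pay at Q' = 1: 53.25 − 7.75·1 = 45.5.
ΔQ = 1.631 − 1 = 0.631; wedge = 45.5 − 39.6 = 5.9.
Deadweight loss = ½ × 0.631 × 5.9 = $1.86 thousand.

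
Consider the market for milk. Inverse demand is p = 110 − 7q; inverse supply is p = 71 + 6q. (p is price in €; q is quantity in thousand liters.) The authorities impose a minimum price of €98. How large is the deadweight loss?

Competitive equilibrium: 110 − 7q = 71 + 6q → q* = 3, p* = 89.
At the floor p = 98, quantity demanded = (110 − 98)/7 = 1.7143.
Sellers' marginal cost at q' = 1.7143: 71 + 6·1.7143 = 81.2858.
Δq = 3 − 1.7143 = 1.2857; wedge = 98 − 81.2858 = 16.7142.
DWL = ½ × 1.2857 × 16.7142 = €10.74 thousand.

€10.74 thousand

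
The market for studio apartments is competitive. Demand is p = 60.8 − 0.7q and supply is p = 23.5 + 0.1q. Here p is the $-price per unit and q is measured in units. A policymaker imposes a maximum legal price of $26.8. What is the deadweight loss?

Competitive equilibrium: 60.8 − 0.7q = 23.5 + 0.1q → q* = 46.625, p* = 28.1625.
At the ceiling p = 26.8, quantity supplied = (26.8 − 23.5)/0.1 = 33.
Willingness to pay at q' = 33: 60.8 − 0.7·33 = 37.7.
Δq = 46.625 − 33 = 13.625; wedge = 37.7 − 26.8 = 10.9.
The triangle = ½ × 13.625 × 10.9 = $74.26.

$74.26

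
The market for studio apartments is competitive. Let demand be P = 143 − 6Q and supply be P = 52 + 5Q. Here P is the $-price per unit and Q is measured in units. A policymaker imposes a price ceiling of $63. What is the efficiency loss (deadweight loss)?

Competitive equilibrium: 143 − 6Q = 52 + 5Q → Q* = 8.2727, P* = 93.3636.
At the ceiling P = 63, quantity supplied = (63 − 52)/5 = 2.2.
Willingness to pay at Q' = 2.2: 143 − 6·2.2 = 129.8.
ΔQ = 8.2727 − 2.2 = 6.0727; wedge = 129.8 − 63 = 66.8.
Welfare loss = ½ × 6.0727 × 66.8 = $202.83.

$202.83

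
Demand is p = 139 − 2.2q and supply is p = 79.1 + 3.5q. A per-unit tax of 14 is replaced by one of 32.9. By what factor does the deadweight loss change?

5.5225

Competitive equilibrium: 139 − 2.2q = 79.1 + 3.5q → q* = 10.5088, p* = 115.8807.
For a per-unit tax t: Δq = t/5.7, so DWL = ½·t·(t/5.7) = t²/11.4.
At t = 14: DWL = 17.193. At t = 32.9: DWL = 94.948.
Ratio = (32.9/14)² = 5.5225.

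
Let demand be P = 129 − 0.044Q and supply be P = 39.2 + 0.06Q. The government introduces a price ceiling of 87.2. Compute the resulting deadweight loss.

209.42

Competitive equilibrium: 129 − 0.044Q = 39.2 + 0.06Q → Q* = 863.4615, P* = 91.0077.
At the ceiling P = 87.2, quantity supplied = (87.2 − 39.2)/0.06 = 800.
Willingness to pay at Q' = 800: 129 − 0.044·800 = 93.8.
ΔQ = 863.4615 − 800 = 63.4615; wedge = 93.8 − 87.2 = 6.6.
Welfare loss = ½ × 63.4615 × 6.6 = 209.42.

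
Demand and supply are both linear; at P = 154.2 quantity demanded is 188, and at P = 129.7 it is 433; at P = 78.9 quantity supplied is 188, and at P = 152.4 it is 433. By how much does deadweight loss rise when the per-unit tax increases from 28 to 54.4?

2719.20

Demand slope = (129.7 − 154.2)/(433 − 188) = −0.1, so P = 173 − 0.1Q.
Supply slope = (152.4 − 78.9)/(433 − 188) = 0.3, so P = 22.5 + 0.3Q.
Competitive equilibrium: 173 − 0.1Q = 22.5 + 0.3Q → Q* = 376.25, P* = 135.375.
For a per-unit tax t: ΔQ = t/0.4, so DWL = ½·t·(t/0.4) = t²/0.8.
At t = 28: DWL = 980. At t = 54.4: DWL = 3699.2.
Increase = 3699.2 − 980 = 2719.20.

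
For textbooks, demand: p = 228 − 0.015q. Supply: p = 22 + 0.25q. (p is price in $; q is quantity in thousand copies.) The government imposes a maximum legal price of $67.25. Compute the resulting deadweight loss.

$47122.76 thousand

Competitive equilibrium: 228 − 0.015q = 22 + 0.25q → q* = 777.3585, p* = 216.3396.
At the ceiling p = 67.25, quantity supplied = (67.25 − 22)/0.25 = 181.
Willingness to pay at q' = 181: 228 − 0.015·181 = 225.285.
Δq = 777.3585 − 181 = 596.3585; wedge = 225.285 − 67.25 = 158.035.
Welfare loss = ½ × 596.3585 × 158.035 = $47122.76 thousand.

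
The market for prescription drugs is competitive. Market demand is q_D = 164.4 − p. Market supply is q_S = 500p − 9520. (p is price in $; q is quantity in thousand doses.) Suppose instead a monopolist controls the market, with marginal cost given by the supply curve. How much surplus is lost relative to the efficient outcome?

In inverse form: demand p = 164.4 − q, supply p = 19.04 + 0.002q.
Competitive equilibrium: 164.4 − q = 19.04 + 0.002q → q* = 145.0699, p* = 19.3301.
Marginal revenue: MR = 164.4 − 2q. Set MR = MC: 164.4 − 2q = 19.04 + 0.002q → q_m = 72.6074.
Price p_m = 164.4 − 1·72.6074 = 91.7926; MC(q_m) = 19.04 + 0.002·72.6074 = 19.1852.
Competitive q* = 145.0699, so Δq = 72.4625; wedge = 91.7926 − 19.1852 = 72.6074.
Deadweight loss = ½ × 72.4625 × 72.6074 = $2630.66 thousand.

$2630.66 thousand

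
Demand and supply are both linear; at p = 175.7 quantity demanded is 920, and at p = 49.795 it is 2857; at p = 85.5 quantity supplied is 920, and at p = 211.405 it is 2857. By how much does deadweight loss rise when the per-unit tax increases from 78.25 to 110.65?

23539.85

Demand slope = (49.795 − 175.7)/(2857 − 920) = −0.065, so p = 235.5 − 0.065q.
Supply slope = (211.405 − 85.5)/(2857 − 920) = 0.065, so p = 25.7 + 0.065q.
Competitive equilibrium: 235.5 − 0.065q = 25.7 + 0.065q → q* = 1613.8462, p* = 130.6.
For a per-unit tax t: Δq = t/0.13, so DWL = ½·t·(t/0.13) = t²/0.26.
At t = 78.25: DWL = 23550.24. At t = 110.65: DWL = 47090.087.
Increase = 47090.087 − 23550.24 = 23539.85.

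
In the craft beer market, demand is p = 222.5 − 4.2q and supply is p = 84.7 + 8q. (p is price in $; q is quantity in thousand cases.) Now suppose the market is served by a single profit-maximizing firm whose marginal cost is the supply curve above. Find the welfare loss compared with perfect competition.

$51.04 thousand

Competitive equilibrium: 222.5 − 4.2q = 84.7 + 8q → q* = 11.2951, p* = 175.0607.
Marginal revenue: MR = 222.5 − 8.4q. Set MR = MC: 222.5 − 8.4q = 84.7 + 8q → q_m = 8.4024.
Price p_m = 222.5 − 4.2·8.4024 = 187.2099; MC(q_m) = 84.7 + 8·8.4024 = 151.9192.
Competitive q* = 11.2951, so Δq = 2.8927; wedge = 187.2099 − 151.9192 = 35.2907.
DWL = ½ × 2.8927 × 35.2907 = $51.04 thousand.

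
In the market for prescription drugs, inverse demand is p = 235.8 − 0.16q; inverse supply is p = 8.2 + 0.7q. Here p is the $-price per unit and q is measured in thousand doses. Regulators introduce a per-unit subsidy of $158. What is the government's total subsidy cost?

$70842.79 thousand

Competitive equilibrium: 235.8 − 0.16q = 8.2 + 0.7q → q* = 264.6512, p* = 193.4558.
The subsidy lowers effective supply by 158: p = 0.7q − 149.8.
New quantity: 235.8 − 0.16q = 0.7q − 149.8 → q' = 448.3721.
Total subsidy cost = 158 × 448.3721 = $70842.79 thousand.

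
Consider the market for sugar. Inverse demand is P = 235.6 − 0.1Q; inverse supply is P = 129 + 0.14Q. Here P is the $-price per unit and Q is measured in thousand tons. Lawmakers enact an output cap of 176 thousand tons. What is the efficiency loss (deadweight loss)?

Competitive equilibrium: 235.6 − 0.1Q = 129 + 0.14Q → Q* = 444.1667, P* = 191.1833.
At Q = 176: demand price = 235.6 − 0.1·176 = 218; supply price = 129 + 0.14·176 = 153.64.
ΔQ = 444.1667 − 176 = 268.1667; wedge = 218 − 153.64 = 64.36.
Welfare loss = ½ × 268.1667 × 64.36 = $8629.60 thousand.

$8629.60 thousand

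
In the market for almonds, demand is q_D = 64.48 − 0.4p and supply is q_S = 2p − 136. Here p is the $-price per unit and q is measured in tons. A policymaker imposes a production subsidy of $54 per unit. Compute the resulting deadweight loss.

In inverse form: demand p = 161.2 − 2.5q, supply p = 68 + 0.5q.
Competitive equilibrium: 161.2 − 2.5q = 68 + 0.5q → q* = 31.0667, p* = 83.5333.
The subsidy lowers effective supply by 54: p = 14 + 0.5q.
New quantity: 161.2 − 2.5q = 14 + 0.5q → q' = 49.0667.
Overproduction Δq = 49.0667 − 31.0667 = 18; wedge = subsidy = 54.
The triangle = ½ × 18 × 54 = $486.

$486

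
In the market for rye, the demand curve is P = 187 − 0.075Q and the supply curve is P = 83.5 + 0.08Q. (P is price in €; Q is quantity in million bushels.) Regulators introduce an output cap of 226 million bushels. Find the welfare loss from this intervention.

€15123.04 million

Competitive equilibrium: 187 − 0.075Q = 83.5 + 0.08Q → Q* = 667.74194, P* = 136.91935.
At Q = 226: demand price = 187 − 0.075·226 = 170.05; supply price = 83.5 + 0.08·226 = 101.58.
ΔQ = 667.74194 − 226 = 441.74194; wedge = 170.05 − 101.58 = 68.47.
Deadweight loss = ½ × 441.74194 × 68.47 = €15123.04 million.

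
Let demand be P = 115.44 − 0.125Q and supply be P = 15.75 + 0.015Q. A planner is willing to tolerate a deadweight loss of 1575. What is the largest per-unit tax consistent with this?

21

Competitive equilibrium: 115.44 − 0.125Q = 15.75 + 0.015Q → Q* = 712.0714, P* = 26.4311.
A tax t gives ΔQ = t/0.14 and wedge t, so DWL = t²/0.28.
t²/0.28 = 1575 → t² = 441 → t = 21.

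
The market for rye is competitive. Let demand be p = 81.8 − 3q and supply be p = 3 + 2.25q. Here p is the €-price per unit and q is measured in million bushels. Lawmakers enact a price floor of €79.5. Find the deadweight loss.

€532.50 million

Competitive equilibrium: 81.8 − 3q = 3 + 2.25q → q* = 15.0095, p* = 36.7714.
At the floor p = 79.5, quantity demanded = (81.8 − 79.5)/3 = 0.7667.
Sellers' marginal cost at q' = 0.7667: 3 + 2.25·0.7667 = 4.7251.
Δq = 15.0095 − 0.7667 = 14.2428; wedge = 79.5 − 4.7251 = 74.7749.
DWL = ½ × 14.2428 × 74.7749 = €532.50 million.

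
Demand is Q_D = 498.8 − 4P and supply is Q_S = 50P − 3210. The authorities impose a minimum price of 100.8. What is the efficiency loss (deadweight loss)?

2228.25

In inverse form: demand P = 124.7 − 0.25Q, supply P = 64.2 + 0.02Q.
Competitive equilibrium: 124.7 − 0.25Q = 64.2 + 0.02Q → Q* = 224.0741, P* = 68.6815.
At the floor P = 100.8, quantity demanded = (124.7 − 100.8)/0.25 = 95.6.
Sellers' marginal cost at Q' = 95.6: 64.2 + 0.02·95.6 = 66.112.
ΔQ = 224.0741 − 95.6 = 128.4741; wedge = 100.8 − 66.112 = 34.688.
Welfare loss = ½ × 128.4741 × 34.688 = 2228.25.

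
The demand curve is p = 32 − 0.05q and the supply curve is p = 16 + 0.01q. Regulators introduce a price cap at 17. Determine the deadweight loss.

Competitive equilibrium: 32 − 0.05q = 16 + 0.01q → q* = 266.6667, p* = 18.6667.
At the ceiling p = 17, quantity supplied = (17 − 16)/0.01 = 100.
Willingness to pay at q' = 100: 32 − 0.05·100 = 27.
Δq = 266.6667 − 100 = 166.6667; wedge = 27 − 17 = 10.
Welfare loss = ½ × 166.6667 × 10 = 833.33.

833.33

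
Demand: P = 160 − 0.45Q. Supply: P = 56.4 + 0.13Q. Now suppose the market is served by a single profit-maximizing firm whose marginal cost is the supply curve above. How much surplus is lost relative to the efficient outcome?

1766.09

Competitive equilibrium: 160 − 0.45Q = 56.4 + 0.13Q → Q* = 178.6207, P* = 79.6207.
Marginal revenue: MR = 160 − 0.9Q. Set MR = MC: 160 − 0.9Q = 56.4 + 0.13Q → Q_m = 100.5825.
Price P_m = 160 − 0.45·100.5825 = 114.7379; MC(Q_m) = 56.4 + 0.13·100.5825 = 69.4757.
Competitive Q* = 178.6207, so ΔQ = 78.0382; wedge = 114.7379 − 69.4757 = 45.2622.
Welfare loss = ½ × 78.0382 × 45.2622 = 1766.09.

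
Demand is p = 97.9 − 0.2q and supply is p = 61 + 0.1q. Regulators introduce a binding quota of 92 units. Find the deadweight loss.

Competitive equilibrium: 97.9 − 0.2q = 61 + 0.1q → q* = 123, p* = 73.3.
At q = 92: demand price = 97.9 − 0.2·92 = 79.5; supply price = 61 + 0.1·92 = 70.2.
Δq = 123 − 92 = 31; wedge = 79.5 − 70.2 = 9.3.
The triangle = ½ × 31 × 9.3 = 144.15.

144.15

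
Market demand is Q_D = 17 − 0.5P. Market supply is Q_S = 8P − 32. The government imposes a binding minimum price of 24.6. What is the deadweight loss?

94.24

In inverse form: demand P = 34 − 2Q, supply P = 4 + 0.125Q.
Competitive equilibrium: 34 − 2Q = 4 + 0.125Q → Q* = 14.11765, P* = 5.76471.
At the floor P = 24.6, quantity demanded = (34 − 24.6)/2 = 4.7.
Sellers' marginal cost at Q' = 4.7: 4 + 0.125·4.7 = 4.5875.
ΔQ = 14.11765 − 4.7 = 9.41765; wedge = 24.6 − 4.5875 = 20.0125.
DWL = ½ × 9.41765 × 20.0125 = 94.24.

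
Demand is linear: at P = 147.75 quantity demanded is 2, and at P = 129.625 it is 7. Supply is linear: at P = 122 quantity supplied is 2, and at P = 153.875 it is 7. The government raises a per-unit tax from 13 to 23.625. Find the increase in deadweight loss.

19.46

Demand slope = (129.625 − 147.75)/(7 − 2) = −3.625, so P = 155 − 3.625Q.
Supply slope = (153.875 − 122)/(7 − 2) = 6.375, so P = 109.25 + 6.375Q.
Competitive equilibrium: 155 − 3.625Q = 109.25 + 6.375Q → Q* = 4.575, P* = 138.4156.
For a per-unit tax t: ΔQ = t/10, so DWL = ½·t·(t/10) = t²/20.
At t = 13: DWL = 8.45. At t = 23.625: DWL = 27.907.
Increase = 27.907 − 8.45 = 19.46.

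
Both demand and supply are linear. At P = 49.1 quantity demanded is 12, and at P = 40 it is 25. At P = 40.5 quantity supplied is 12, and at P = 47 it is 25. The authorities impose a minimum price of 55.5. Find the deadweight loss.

Demand slope = (40 − 49.1)/(25 − 12) = −0.7, so P = 57.5 − 0.7Q.
Supply slope = (47 − 40.5)/(25 − 12) = 0.5, so P = 34.5 + 0.5Q.
Competitive equilibrium: 57.5 − 0.7Q = 34.5 + 0.5Q → Q* = 19.1667, P* = 44.0833.
At the floor P = 55.5, quantity demanded = (57.5 − 55.5)/0.7 = 2.8571.
Sellers' marginal cost at Q' = 2.8571: 34.5 + 0.5·2.8571 = 35.9286.
ΔQ = 19.1667 − 2.8571 = 16.3096; wedge = 55.5 − 35.9286 = 19.5714.
The triangle = ½ × 16.3096 × 19.5714 = 159.60.

159.60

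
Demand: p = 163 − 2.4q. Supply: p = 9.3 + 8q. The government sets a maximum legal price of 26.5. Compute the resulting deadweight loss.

829.34

Competitive equilibrium: 163 − 2.4q = 9.3 + 8q → q* = 14.77885, p* = 127.53077.
At the ceiling p = 26.5, quantity supplied = (26.5 − 9.3)/8 = 2.15.
Willingness to pay at q' = 2.15: 163 − 2.4·2.15 = 157.84.
Δq = 14.77885 − 2.15 = 12.62885; wedge = 157.84 − 26.5 = 131.34.
Welfare loss = ½ × 12.62885 × 131.34 = 829.34.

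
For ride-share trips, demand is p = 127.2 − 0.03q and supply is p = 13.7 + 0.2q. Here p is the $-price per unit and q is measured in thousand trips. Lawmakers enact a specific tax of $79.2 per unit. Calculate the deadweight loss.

Competitive equilibrium: 127.2 − 0.03q = 13.7 + 0.2q → q* = 493.47826, p* = 112.39565.
With the tax, the buyer price exceeds the seller price by 79.2: (127.2 − 0.03q) − (13.7 + 0.2q) = 79.2 → q' = 149.13043.
Δq = 493.47826 − 149.13043 = 344.34783; the wedge equals the tax, 79.2.
DWL = ½ × 344.34783 × 79.2 = $13636.17 thousand.

$13636.17 thousand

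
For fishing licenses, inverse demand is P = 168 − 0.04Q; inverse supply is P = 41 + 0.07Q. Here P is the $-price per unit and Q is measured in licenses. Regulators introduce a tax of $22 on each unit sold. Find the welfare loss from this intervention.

$2200

Competitive equilibrium: 168 − 0.04Q = 41 + 0.07Q → Q* = 1154.5455, P* = 121.8182.
With the tax, the buyer price exceeds the seller price by 22: (168 − 0.04Q) − (41 + 0.07Q) = 22 → Q' = 954.5455.
ΔQ = 1154.5455 − 954.5455 = 200; the wedge equals the tax, 22.
The triangle = ½ × 200 × 22 = $2200.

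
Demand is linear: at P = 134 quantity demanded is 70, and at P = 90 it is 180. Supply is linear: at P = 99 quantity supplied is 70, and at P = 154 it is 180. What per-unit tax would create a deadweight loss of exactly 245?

21

Demand slope = (90 − 134)/(180 − 70) = −0.4, so P = 162 − 0.4Q.
Supply slope = (154 − 99)/(180 − 70) = 0.5, so P = 64 + 0.5Q.
Competitive equilibrium: 162 − 0.4Q = 64 + 0.5Q → Q* = 108.8889, P* = 118.4444.
A tax t gives ΔQ = t/0.9 and wedge t, so DWL = t²/1.8.
t²/1.8 = 245 → t² = 441 → t = 21.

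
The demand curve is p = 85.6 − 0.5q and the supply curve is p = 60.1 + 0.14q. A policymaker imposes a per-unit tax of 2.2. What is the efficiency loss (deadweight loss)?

3.78

Competitive equilibrium: 85.6 − 0.5q = 60.1 + 0.14q → q* = 39.8438, p* = 65.6781.
With the tax, the buyer price exceeds the seller price by 2.2: (85.6 − 0.5q) − (60.1 + 0.14q) = 2.2 → q' = 36.4063.
Δq = 39.8438 − 36.4063 = 3.4375; the wedge equals the tax, 2.2.
The triangle = ½ × 3.4375 × 2.2 = 3.78.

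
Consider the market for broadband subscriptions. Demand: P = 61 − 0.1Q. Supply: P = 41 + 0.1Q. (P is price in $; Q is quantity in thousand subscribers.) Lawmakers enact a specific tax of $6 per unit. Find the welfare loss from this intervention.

$90 thousand

Competitive equilibrium: 61 − 0.1Q = 41 + 0.1Q → Q* = 100, P* = 51.
With the tax, the buyer price exceeds the seller price by 6: (61 − 0.1Q) − (41 + 0.1Q) = 6 → Q' = 70.
ΔQ = 100 − 70 = 30; the wedge equals the tax, 6.
DWL = ½ × 30 × 6 = $90 thousand.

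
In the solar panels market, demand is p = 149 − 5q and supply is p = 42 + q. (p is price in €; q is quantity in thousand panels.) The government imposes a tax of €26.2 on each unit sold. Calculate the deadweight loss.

Competitive equilibrium: 149 − 5q = 42 + q → q* = 17.8333, p* = 59.8333.
With the tax, the buyer price exceeds the seller price by 26.2: (149 − 5q) − (42 + q) = 26.2 → q' = 13.4667.
Δq = 17.8333 − 13.4667 = 4.3666; the wedge equals the tax, 26.2.
DWL = ½ × 4.3666 × 26.2 = €57.20 thousand.

€57.20 thousand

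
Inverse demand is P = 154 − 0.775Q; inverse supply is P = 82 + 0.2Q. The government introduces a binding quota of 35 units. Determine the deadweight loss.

735.65

Competitive equilibrium: 154 − 0.775Q = 82 + 0.2Q → Q* = 73.8462, P* = 96.7692.
At Q = 35: demand price = 154 − 0.775·35 = 126.875; supply price = 82 + 0.2·35 = 89.
ΔQ = 73.8462 − 35 = 38.8462; wedge = 126.875 − 89 = 37.875.
DWL = ½ × 38.8462 × 37.875 = 735.65.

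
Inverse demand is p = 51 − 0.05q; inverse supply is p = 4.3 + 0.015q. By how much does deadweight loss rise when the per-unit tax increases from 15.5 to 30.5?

5307.69

Competitive equilibrium: 51 − 0.05q = 4.3 + 0.015q → q* = 718.4615, p* = 15.0769.
For a per-unit tax t: Δq = t/0.065, so DWL = ½·t·(t/0.065) = t²/0.13.
At t = 15.5: DWL = 1848.077. At t = 30.5: DWL = 7155.769.
Increase = 7155.769 − 1848.077 = 5307.69.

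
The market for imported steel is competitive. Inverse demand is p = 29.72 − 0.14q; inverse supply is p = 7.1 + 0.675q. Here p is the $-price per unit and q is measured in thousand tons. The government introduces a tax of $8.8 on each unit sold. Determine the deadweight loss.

Competitive equilibrium: 29.72 − 0.14q = 7.1 + 0.675q → q* = 27.7546, p* = 25.8344.
With the tax, the buyer price exceeds the seller price by 8.8: (29.72 − 0.14q) − (7.1 + 0.675q) = 8.8 → q' = 16.9571.
Δq = 27.7546 − 16.9571 = 10.7975; the wedge equals the tax, 8.8.
The triangle = ½ × 10.7975 × 8.8 = $47.51 thousand.

$47.51 thousand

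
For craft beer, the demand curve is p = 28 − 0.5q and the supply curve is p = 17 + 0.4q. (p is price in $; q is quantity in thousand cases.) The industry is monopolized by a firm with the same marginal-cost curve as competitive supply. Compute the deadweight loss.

$8.57 thousand

Competitive equilibrium: 28 − 0.5q = 17 + 0.4q → q* = 12.2222, p* = 21.8889.
Marginal revenue: MR = 28 − q. Set MR = MC: 28 − q = 17 + 0.4q → q_m = 7.8571.
Price p_m = 28 − 0.5·7.8571 = 24.0715; MC(q_m) = 17 + 0.4·7.8571 = 20.1428.
Competitive q* = 12.2222, so Δq = 4.3651; wedge = 24.0715 − 20.1428 = 3.9287.
Welfare loss = ½ × 4.3651 × 3.9287 = $8.57 thousand.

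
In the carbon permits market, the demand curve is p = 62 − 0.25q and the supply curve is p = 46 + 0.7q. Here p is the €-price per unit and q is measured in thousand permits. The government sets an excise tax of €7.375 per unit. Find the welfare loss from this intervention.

€28.63 thousand

Competitive equilibrium: 62 − 0.25q = 46 + 0.7q → q* = 16.8421, p* = 57.7895.
With the tax, the buyer price exceeds the seller price by 7.375: (62 − 0.25q) − (46 + 0.7q) = 7.375 → q' = 9.0789.
Δq = 16.8421 − 9.0789 = 7.7632; the wedge equals the tax, 7.375.
The triangle = ½ × 7.7632 × 7.375 = €28.63 thousand.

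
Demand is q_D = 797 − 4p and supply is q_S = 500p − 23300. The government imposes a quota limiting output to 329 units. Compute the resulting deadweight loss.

In inverse form: demand p = 199.25 − 0.25q, supply p = 46.6 + 0.002q.
Competitive equilibrium: 199.25 − 0.25q = 46.6 + 0.002q → q* = 605.754, p* = 47.8115.
At q = 329: demand price = 199.25 − 0.25·329 = 117; supply price = 46.6 + 0.002·329 = 47.258.
Δq = 605.754 − 329 = 276.754; wedge = 117 − 47.258 = 69.742.
Welfare loss = ½ × 276.754 × 69.742 = 9650.69.

9650.69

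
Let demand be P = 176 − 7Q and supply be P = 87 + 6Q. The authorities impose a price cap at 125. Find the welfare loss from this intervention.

Competitive equilibrium: 176 − 7Q = 87 + 6Q → Q* = 6.8462, P* = 128.0769.
At the ceiling P = 125, quantity supplied = (125 − 87)/6 = 6.3333.
Willingness to pay at Q' = 6.3333: 176 − 7·6.3333 = 131.6669.
ΔQ = 6.8462 − 6.3333 = 0.5129; wedge = 131.6669 − 125 = 6.6669.
Welfare loss = ½ × 0.5129 × 6.6669 = 1.71.

1.71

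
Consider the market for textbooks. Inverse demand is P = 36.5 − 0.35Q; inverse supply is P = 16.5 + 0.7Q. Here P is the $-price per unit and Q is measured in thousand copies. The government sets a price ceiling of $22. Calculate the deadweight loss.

$65.74 thousand

Competitive equilibrium: 36.5 − 0.35Q = 16.5 + 0.7Q → Q* = 19.0476, P* = 29.8333.
At the ceiling P = 22, quantity supplied = (22 − 16.5)/0.7 = 7.8571.
Willingness to pay at Q' = 7.8571: 36.5 − 0.35·7.8571 = 33.75.
ΔQ = 19.0476 − 7.8571 = 11.1905; wedge = 33.75 − 22 = 11.75.
Welfare loss = ½ × 11.1905 × 11.75 = $65.74 thousand.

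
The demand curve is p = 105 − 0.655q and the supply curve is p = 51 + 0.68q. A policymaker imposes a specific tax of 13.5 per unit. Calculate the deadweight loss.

68.26

Competitive equilibrium: 105 − 0.655q = 51 + 0.68q → q* = 40.4494, p* = 78.5056.
With the tax, the buyer price exceeds the seller price by 13.5: (105 − 0.655q) − (51 + 0.68q) = 13.5 → q' = 30.3371.
Δq = 40.4494 − 30.3371 = 10.1123; the wedge equals the tax, 13.5.
Deadweight loss = ½ × 10.1123 × 13.5 = 68.26.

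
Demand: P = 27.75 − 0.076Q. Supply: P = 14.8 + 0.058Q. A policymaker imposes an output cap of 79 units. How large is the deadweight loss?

Competitive equilibrium: 27.75 − 0.076Q = 14.8 + 0.058Q → Q* = 96.6418, P* = 20.4052.
At Q = 79: demand price = 27.75 − 0.076·79 = 21.746; supply price = 14.8 + 0.058·79 = 19.382.
ΔQ = 96.6418 − 79 = 17.6418; wedge = 21.746 − 19.382 = 2.364.
Welfare loss = ½ × 17.6418 × 2.364 = 20.85.

20.85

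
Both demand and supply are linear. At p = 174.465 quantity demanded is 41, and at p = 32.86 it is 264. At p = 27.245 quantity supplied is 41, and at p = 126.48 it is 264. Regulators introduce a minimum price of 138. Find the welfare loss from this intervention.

3360.73

Demand slope = (32.86 − 174.465)/(264 − 41) = −0.635, so p = 200.5 − 0.635q.
Supply slope = (126.48 − 27.245)/(264 − 41) = 0.445, so p = 9 + 0.445q.
Competitive equilibrium: 200.5 − 0.635q = 9 + 0.445q → q* = 177.3148, p* = 87.9051.
At the floor p = 138, quantity demanded = (200.5 − 138)/0.635 = 98.4252.
Sellers' marginal cost at q' = 98.4252: 9 + 0.445·98.4252 = 52.7992.
Δq = 177.3148 − 98.4252 = 78.8896; wedge = 138 − 52.7992 = 85.2008.
The triangle = ½ × 78.8896 × 85.2008 = 3360.73.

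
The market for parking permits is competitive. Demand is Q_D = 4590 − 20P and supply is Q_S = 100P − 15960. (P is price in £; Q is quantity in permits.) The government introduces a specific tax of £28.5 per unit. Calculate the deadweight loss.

In inverse form: demand P = 229.5 − 0.05Q, supply P = 159.6 + 0.01Q.
Competitive equilibrium: 229.5 − 0.05Q = 159.6 + 0.01Q → Q* = 1165, P* = 171.25.
With the tax, the buyer price exceeds the seller price by 28.5: (229.5 − 0.05Q) − (159.6 + 0.01Q) = 28.5 → Q' = 690.
ΔQ = 1165 − 690 = 475; the wedge equals the tax, 28.5.
DWL = ½ × 475 × 28.5 = £6768.75.

£6768.75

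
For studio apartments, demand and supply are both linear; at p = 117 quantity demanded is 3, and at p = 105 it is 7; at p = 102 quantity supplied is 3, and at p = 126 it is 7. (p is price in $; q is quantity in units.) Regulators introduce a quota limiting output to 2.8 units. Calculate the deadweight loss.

$15.68

Demand slope = (105 − 117)/(7 − 3) = −3, so p = 126 − 3q.
Supply slope = (126 − 102)/(7 − 3) = 6, so p = 84 + 6q.
Competitive equilibrium: 126 − 3q = 84 + 6q → q* = 4.6667, p* = 112.
At q = 2.8: demand price = 126 − 3·2.8 = 117.6; supply price = 84 + 6·2.8 = 100.8.
Δq = 4.6667 − 2.8 = 1.8667; wedge = 117.6 − 100.8 = 16.8.
The triangle = ½ × 1.8667 × 16.8 = $15.68.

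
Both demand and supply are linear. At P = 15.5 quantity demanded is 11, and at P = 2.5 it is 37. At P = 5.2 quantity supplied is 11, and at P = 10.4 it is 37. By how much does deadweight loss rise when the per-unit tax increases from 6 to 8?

Demand slope = (2.5 − 15.5)/(37 − 11) = −0.5, so P = 21 − 0.5Q.
Supply slope = (10.4 − 5.2)/(37 − 11) = 0.2, so P = 3 + 0.2Q.
Competitive equilibrium: 21 − 0.5Q = 3 + 0.2Q → Q* = 25.7143, P* = 8.1429.
For a per-unit tax t: ΔQ = t/0.7, so DWL = ½·t·(t/0.7) = t²/1.4.
At t = 6: DWL = 25.714. At t = 8: DWL = 45.714.
Increase = 45.714 − 25.714 = 20.

20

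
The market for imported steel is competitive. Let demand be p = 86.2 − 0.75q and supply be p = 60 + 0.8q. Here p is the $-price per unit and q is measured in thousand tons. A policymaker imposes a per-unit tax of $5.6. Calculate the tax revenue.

$74.43 thousand

Competitive equilibrium: 86.2 − 0.75q = 60 + 0.8q → q* = 16.9032, p* = 73.5226.
With the tax, the buyer price exceeds the seller price by 5.6: (86.2 − 0.75q) − (60 + 0.8q) = 5.6 → q' = 13.2903.
Tax revenue = 5.6 × 13.2903 = $74.43 thousand.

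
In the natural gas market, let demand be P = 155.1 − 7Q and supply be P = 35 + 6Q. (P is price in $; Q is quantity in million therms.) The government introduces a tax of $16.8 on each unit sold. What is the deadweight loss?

$10.86 million

Competitive equilibrium: 155.1 − 7Q = 35 + 6Q → Q* = 9.2385, P* = 90.4308.
With the tax, the buyer price exceeds the seller price by 16.8: (155.1 − 7Q) − (35 + 6Q) = 16.8 → Q' = 7.9462.
ΔQ = 9.2385 − 7.9462 = 1.2923; the wedge equals the tax, 16.8.
Welfare loss = ½ × 1.2923 × 16.8 = $10.86 million.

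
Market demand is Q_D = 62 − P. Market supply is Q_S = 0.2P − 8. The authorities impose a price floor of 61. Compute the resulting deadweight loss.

In inverse form: demand P = 62 − Q, supply P = 40 + 5Q.
Competitive equilibrium: 62 − Q = 40 + 5Q → Q* = 3.6667, P* = 58.3333.
At the floor P = 61, quantity demanded = (62 − 61)/1 = 1.
Sellers' marginal cost at Q' = 1: 40 + 5·1 = 45.
ΔQ = 3.6667 − 1 = 2.6667; wedge = 61 − 45 = 16.
Welfare loss = ½ × 2.6667 × 16 = 21.33.

21.33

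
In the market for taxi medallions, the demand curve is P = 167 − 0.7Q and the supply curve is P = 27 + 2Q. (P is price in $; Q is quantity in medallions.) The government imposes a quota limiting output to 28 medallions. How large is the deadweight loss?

$768.03

Competitive equilibrium: 167 − 0.7Q = 27 + 2Q → Q* = 51.8519, P* = 130.7037.
At Q = 28: demand price = 167 − 0.7·28 = 147.4; supply price = 27 + 2·28 = 83.
ΔQ = 51.8519 − 28 = 23.8519; wedge = 147.4 − 83 = 64.4.
DWL = ½ × 23.8519 × 64.4 = $768.03.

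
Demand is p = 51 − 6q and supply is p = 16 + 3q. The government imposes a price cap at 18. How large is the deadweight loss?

Competitive equilibrium: 51 − 6q = 16 + 3q → q* = 3.8889, p* = 27.6667.
At the ceiling p = 18, quantity supplied = (18 − 16)/3 = 0.6667.
Willingness to pay at q' = 0.6667: 51 − 6·0.6667 = 46.9998.
Δq = 3.8889 − 0.6667 = 3.2222; wedge = 46.9998 − 18 = 28.9998.
Deadweight loss = ½ × 3.2222 × 28.9998 = 46.72.

46.72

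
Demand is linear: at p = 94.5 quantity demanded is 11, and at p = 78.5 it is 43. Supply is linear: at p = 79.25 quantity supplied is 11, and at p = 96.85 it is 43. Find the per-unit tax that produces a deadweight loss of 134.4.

16.8

Demand slope = (78.5 − 94.5)/(43 − 11) = −0.5, so p = 100 − 0.5q.
Supply slope = (96.85 − 79.25)/(43 − 11) = 0.55, so p = 73.2 + 0.55q.
Competitive equilibrium: 100 − 0.5q = 73.2 + 0.55q → q* = 25.5238, p* = 87.2381.
A tax t gives Δq = t/1.05 and wedge t, so DWL = t²/2.1.
t²/2.1 = 134.4 → t² = 282.24 → t = 16.8.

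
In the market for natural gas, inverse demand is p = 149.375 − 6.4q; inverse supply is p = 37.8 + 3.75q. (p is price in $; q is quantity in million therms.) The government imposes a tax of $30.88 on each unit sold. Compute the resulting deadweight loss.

$46.97 million

Competitive equilibrium: 149.375 − 6.4q = 37.8 + 3.75q → q* = 10.9926, p* = 79.0223.
With the tax, the buyer price exceeds the seller price by 30.88: (149.375 − 6.4q) − (37.8 + 3.75q) = 30.88 → q' = 7.9502.
Δq = 10.9926 − 7.9502 = 3.0424; the wedge equals the tax, 30.88.
DWL = ½ × 3.0424 × 30.88 = $46.97 million.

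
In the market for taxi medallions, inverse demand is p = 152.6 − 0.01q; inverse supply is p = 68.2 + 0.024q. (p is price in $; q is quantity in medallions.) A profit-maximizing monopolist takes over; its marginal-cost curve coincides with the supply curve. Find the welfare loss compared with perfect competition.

Competitive equilibrium: 152.6 − 0.01q = 68.2 + 0.024q → q* = 2482.3529, p* = 127.7765.
Marginal revenue: MR = 152.6 − 0.02q. Set MR = MC: 152.6 − 0.02q = 68.2 + 0.024q → q_m = 1918.1818.
Price p_m = 152.6 − 0.01·1918.1818 = 133.4182; MC(q_m) = 68.2 + 0.024·1918.1818 = 114.2364.
Competitive q* = 2482.3529, so Δq = 564.1711; wedge = 133.4182 − 114.2364 = 19.1818.
DWL = ½ × 564.1711 × 19.1818 = $5410.91.

$5410.91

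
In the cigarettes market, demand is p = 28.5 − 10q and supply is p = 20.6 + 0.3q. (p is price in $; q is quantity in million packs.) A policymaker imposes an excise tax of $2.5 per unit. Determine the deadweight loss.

$0.30 million

Competitive equilibrium: 28.5 − 10q = 20.6 + 0.3q → q* = 0.767, p* = 20.8301.
With the tax, the buyer price exceeds the seller price by 2.5: (28.5 − 10q) − (20.6 + 0.3q) = 2.5 → q' = 0.5243.
Δq = 0.767 − 0.5243 = 0.2427; the wedge equals the tax, 2.5.
The triangle = ½ × 0.2427 × 2.5 = $0.30 million.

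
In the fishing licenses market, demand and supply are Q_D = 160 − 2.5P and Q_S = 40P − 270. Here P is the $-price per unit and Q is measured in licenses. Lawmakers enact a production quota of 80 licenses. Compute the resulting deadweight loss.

$635.96

In inverse form: demand P = 64 − 0.4Q, supply P = 6.75 + 0.025Q.
Competitive equilibrium: 64 − 0.4Q = 6.75 + 0.025Q → Q* = 134.7059, P* = 10.1176.
At Q = 80: demand price = 64 − 0.4·80 = 32; supply price = 6.75 + 0.025·80 = 8.75.
ΔQ = 134.7059 − 80 = 54.7059; wedge = 32 − 8.75 = 23.25.
Welfare loss = ½ × 54.7059 × 23.25 = $635.96.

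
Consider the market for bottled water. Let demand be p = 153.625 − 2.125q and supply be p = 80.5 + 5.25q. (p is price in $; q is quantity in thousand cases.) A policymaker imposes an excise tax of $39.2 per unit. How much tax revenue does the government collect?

$180.32 thousand

Competitive equilibrium: 153.625 − 2.125q = 80.5 + 5.25q → q* = 9.9153, p* = 132.5551.
With the tax, the buyer price exceeds the seller price by 39.2: (153.625 − 2.125q) − (80.5 + 5.25q) = 39.2 → q' = 4.6.
Tax revenue = 39.2 × 4.6 = $180.32 thousand.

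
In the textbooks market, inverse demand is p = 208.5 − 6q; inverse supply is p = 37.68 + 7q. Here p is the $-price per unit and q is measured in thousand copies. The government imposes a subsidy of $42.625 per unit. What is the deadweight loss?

$69.88 thousand

Competitive equilibrium: 208.5 − 6q = 37.68 + 7q → q* = 13.14, p* = 129.66.
The subsidy lowers effective supply by 42.625: p = 7q − 4.945.
New quantity: 208.5 − 6q = 7q − 4.945 → q' = 16.4188.
Overproduction Δq = 16.4188 − 13.14 = 3.2788; wedge = subsidy = 42.625.
The triangle = ½ × 3.2788 × 42.625 = $69.88 thousand.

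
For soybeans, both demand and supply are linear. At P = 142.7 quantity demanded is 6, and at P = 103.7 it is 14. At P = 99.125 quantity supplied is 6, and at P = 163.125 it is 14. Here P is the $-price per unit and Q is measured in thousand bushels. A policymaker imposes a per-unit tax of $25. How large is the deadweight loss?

Demand slope = (103.7 − 142.7)/(14 − 6) = −4.875, so P = 171.95 − 4.875Q.
Supply slope = (163.125 − 99.125)/(14 − 6) = 8, so P = 51.125 + 8Q.
Competitive equilibrium: 171.95 − 4.875Q = 51.125 + 8Q → Q* = 9.3845, P* = 126.2007.
With the tax, the buyer price exceeds the seller price by 25: (171.95 − 4.875Q) − (51.125 + 8Q) = 25 → Q' = 7.4427.
ΔQ = 9.3845 − 7.4427 = 1.9418; the wedge equals the tax, 25.
Deadweight loss = ½ × 1.9418 × 25 = $24.27 thousand.

$24.27 thousand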